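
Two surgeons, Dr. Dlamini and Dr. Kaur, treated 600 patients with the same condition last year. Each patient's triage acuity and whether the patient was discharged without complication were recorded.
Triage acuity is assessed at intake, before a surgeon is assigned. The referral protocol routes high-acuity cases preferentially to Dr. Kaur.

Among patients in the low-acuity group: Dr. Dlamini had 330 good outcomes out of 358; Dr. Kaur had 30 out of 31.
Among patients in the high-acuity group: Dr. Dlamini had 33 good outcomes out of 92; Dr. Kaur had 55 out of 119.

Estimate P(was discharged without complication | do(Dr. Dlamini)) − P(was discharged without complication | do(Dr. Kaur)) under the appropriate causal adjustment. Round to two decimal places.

-0.07

The triage acuity-specific comparison favours Dr. Kaur throughout, but the pooled figures favour Dr. Dlamini. The question is whether to condition on triage acuity.
Triage acuity differs across surgeons for reasons unrelated to any effect of the surgeon itself, and it separately predicts the outcome — a classic confounder. We must compare within triage acuity levels.
Adjusting over the population distribution of triage acuity: 0.648·(0.922−0.968) + 0.352·(0.359−0.462) = -0.066.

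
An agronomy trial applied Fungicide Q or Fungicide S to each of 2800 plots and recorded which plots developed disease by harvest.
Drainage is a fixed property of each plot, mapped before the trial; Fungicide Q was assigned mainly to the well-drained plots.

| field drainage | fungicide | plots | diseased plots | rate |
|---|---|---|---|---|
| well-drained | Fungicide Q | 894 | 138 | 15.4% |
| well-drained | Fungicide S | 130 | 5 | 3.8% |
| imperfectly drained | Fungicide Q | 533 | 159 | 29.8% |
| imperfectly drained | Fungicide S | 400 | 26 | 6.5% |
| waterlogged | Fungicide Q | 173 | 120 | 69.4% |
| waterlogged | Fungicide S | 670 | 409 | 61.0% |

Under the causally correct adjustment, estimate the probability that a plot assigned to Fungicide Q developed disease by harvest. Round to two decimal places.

Here field drainage is a common cause — it drives both which fungicide a case falls under and the outcome. The crude comparison mixes populations; the stratum-specific rates are the causally relevant ones.
Standardising Fungicide Q to the population field drainage mix: 0.366·138/894 + 0.333·159/533 + 0.301·120/173 = 0.365.

0.36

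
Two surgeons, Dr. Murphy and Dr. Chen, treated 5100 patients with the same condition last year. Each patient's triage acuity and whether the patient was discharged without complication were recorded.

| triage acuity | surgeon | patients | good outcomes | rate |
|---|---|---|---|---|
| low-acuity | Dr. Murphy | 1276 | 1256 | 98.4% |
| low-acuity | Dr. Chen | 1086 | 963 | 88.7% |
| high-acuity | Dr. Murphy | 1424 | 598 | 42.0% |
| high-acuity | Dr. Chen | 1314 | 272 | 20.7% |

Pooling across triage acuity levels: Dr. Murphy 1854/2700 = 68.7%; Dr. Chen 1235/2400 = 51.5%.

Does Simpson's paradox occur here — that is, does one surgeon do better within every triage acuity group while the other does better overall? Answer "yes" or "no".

Within each triage acuity level (low-acuity 98.4% vs 88.7%; high-acuity 42.0% vs 20.7%), Dr. Murphy has the higher rate every time. Pooled: 68.7% vs 51.5% — Dr. Murphy has the higher rate overall. They agree.

no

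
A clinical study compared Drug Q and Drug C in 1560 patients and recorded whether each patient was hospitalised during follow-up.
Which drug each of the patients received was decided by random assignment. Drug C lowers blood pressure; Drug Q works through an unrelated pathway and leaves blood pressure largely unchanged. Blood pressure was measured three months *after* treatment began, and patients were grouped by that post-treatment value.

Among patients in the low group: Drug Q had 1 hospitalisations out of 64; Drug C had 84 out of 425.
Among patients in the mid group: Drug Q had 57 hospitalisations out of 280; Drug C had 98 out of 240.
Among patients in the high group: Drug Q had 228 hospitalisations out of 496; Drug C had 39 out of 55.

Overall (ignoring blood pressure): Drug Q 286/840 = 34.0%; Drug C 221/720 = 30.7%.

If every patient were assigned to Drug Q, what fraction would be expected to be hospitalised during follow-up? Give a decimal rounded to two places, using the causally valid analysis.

Within every blood pressure level Drug Q has the lower rate, yet pooled Drug C does — Simpson's reversal.
Blood pressure is downstream of the drug. One should not condition on a consequence of treatment, so the overall rates are the right comparison.
So P(outcome | do(Drug Q)) is just the pooled rate for Drug Q: 286/840 = 0.340.

0.34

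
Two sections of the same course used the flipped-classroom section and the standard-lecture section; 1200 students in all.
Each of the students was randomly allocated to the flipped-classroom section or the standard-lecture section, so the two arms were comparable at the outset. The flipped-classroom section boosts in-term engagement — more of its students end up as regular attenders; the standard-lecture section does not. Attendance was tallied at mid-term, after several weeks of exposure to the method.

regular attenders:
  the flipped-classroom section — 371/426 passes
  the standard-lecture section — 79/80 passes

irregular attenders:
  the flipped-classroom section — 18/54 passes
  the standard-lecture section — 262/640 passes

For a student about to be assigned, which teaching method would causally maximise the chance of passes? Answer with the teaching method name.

Mid-term attendance here is a post-treatment variable shaped by the teaching method; conditioning on it would introduce bias rather than remove it. The overall comparison is the causal one.
Pooled: the flipped-classroom section 81.0% vs the standard-lecture section 47.4%; the flipped-classroom section is higher overall.

the flipped-classroom section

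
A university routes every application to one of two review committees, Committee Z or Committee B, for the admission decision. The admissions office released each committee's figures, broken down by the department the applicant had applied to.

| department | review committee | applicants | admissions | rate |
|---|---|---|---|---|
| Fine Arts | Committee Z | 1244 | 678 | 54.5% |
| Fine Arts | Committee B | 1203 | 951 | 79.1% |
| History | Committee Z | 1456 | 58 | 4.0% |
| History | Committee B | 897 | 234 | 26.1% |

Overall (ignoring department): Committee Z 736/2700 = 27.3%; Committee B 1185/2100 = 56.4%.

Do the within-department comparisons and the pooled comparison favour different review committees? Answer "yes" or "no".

no

Within each department level (Fine Arts 54.5% vs 79.1%; History 4.0% vs 26.1%), Committee B has the higher rate every time. Pooled: 27.3% vs 56.4% — Committee B has the higher rate overall. They agree.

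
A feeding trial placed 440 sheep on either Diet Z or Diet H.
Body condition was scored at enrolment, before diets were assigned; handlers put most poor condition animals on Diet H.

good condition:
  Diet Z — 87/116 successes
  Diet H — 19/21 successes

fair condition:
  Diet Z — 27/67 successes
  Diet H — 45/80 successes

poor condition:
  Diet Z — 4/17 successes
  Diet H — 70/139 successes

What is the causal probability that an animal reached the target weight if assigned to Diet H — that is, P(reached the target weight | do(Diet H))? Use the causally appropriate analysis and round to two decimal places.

0.65

Diet H is higher inside every starting body condition stratum but Diet Z is higher in aggregate. Whether to stratify depends on how starting body condition relates to the diet.
Starting body condition differs across diets for reasons unrelated to any effect of the diet itself, and it separately predicts the outcome — a classic confounder. We must compare within starting body condition levels.
Standardising Diet H to the population starting body condition mix: 0.311·19/21 + 0.334·45/80 + 0.355·70/139 = 0.648.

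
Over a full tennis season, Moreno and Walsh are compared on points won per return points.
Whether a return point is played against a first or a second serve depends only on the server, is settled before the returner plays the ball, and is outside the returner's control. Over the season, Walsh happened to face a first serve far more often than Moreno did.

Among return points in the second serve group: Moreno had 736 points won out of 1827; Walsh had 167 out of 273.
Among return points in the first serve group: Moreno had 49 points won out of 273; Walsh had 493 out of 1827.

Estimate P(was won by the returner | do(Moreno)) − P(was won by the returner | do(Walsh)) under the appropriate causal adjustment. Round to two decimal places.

Within every serve type level Walsh has the higher rate, yet pooled Moreno does — Simpson's reversal.
Serve type is set before the player has any effect — it is not caused by the player — and it independently drives the outcome. That makes it a confounder, so the causal comparison is within serve type levels.
Adjusting over the population distribution of serve type: 0.500·(0.403−0.612) + 0.500·(0.179−0.270) = -0.150.

-0.15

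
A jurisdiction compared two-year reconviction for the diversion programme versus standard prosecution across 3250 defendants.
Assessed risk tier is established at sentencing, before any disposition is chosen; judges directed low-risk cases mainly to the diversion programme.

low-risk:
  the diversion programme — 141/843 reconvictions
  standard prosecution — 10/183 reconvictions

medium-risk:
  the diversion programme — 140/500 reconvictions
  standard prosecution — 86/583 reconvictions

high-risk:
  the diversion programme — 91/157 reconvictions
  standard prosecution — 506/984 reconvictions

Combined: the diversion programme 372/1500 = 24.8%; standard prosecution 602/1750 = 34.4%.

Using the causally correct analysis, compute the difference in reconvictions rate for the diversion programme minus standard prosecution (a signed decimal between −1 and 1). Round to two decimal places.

+0.10

The imbalance in assessed risk tier arose from how defendants were allocated, not from anything the disposition did; and assessed risk tier independently affects the outcome. The pooled gap is confounded — condition on assessed risk tier.
Adjusting over the population distribution of assessed risk tier: 0.316·(0.167−0.055) + 0.333·(0.280−0.148) + 0.351·(0.580−0.514) = +0.103.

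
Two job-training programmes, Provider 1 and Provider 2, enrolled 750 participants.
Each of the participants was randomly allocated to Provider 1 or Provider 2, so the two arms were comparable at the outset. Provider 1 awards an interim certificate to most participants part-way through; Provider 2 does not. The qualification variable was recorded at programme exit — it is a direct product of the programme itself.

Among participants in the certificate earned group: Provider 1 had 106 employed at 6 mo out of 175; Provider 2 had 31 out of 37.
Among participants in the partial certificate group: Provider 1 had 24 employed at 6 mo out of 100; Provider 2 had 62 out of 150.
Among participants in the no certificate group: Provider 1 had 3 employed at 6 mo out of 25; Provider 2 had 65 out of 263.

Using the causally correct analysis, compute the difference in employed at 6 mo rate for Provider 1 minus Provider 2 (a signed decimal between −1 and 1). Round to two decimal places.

+0.09

Within every qualification attained during the programme level Provider 2 has the higher rate, yet pooled Provider 1 does — Simpson's reversal.
Qualification attained during the programme lies on the pathway programme → qualification attained during the programme → outcome, so adjusting for it blocks the indirect effect. For the total causal effect of programme, use the unadjusted pooled rates.
The causal difference is the pooled difference: 0.443 − 0.351 = +0.092.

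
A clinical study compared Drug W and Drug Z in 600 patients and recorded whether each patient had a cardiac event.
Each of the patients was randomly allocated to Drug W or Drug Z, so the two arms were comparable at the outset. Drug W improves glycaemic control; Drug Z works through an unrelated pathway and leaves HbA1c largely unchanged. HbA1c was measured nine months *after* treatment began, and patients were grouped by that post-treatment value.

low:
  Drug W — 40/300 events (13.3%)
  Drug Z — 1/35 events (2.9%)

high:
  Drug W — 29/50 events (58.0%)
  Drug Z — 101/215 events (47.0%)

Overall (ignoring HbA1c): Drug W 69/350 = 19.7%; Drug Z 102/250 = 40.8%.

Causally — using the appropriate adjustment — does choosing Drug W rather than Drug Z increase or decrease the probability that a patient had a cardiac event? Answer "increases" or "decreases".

Drug Z is lower inside every HbA1c stratum but Drug W is lower in aggregate. Whether to stratify depends on how HbA1c relates to the drug.
HbA1c here is a post-treatment variable shaped by the drug; conditioning on it would introduce bias rather than remove it. The overall comparison is the causal one.
Pooled: Drug W 19.7% vs Drug Z 40.8%; Drug W is lower overall.

decreases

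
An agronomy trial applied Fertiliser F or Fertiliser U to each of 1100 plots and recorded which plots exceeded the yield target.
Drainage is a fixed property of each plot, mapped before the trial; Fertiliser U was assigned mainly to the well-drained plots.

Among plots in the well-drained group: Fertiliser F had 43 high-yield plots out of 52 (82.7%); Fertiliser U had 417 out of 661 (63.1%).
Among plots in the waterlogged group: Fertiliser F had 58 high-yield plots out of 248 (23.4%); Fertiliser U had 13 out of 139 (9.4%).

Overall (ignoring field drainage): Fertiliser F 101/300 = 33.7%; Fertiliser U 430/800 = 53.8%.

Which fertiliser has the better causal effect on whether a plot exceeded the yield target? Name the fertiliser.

Fertiliser F

Field drainage is set before the fertiliser has any effect — it is not caused by the fertiliser — and it independently drives the outcome. That makes it a confounder, so the causal comparison is within field drainage levels.
Within each level — well-drained: 82.7% vs 63.1%; waterlogged: 23.4% vs 9.4% — Fertiliser F is higher every time.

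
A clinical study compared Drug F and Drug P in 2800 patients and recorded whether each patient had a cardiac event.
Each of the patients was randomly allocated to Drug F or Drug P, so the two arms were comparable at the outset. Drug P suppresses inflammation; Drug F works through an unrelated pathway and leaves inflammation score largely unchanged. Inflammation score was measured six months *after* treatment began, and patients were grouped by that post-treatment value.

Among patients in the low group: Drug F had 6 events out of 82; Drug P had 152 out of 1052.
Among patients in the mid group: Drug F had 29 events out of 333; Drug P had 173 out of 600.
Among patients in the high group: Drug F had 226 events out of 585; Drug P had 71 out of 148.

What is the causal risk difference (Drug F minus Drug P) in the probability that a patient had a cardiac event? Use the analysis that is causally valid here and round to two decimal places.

The distribution of inflammation score is itself part of what the drug does — it is an intermediate outcome. Holding it fixed would remove that part of the effect; the total effect is the pooled difference.
The causal difference is the pooled difference: 0.261 − 0.220 = +0.041.

+0.04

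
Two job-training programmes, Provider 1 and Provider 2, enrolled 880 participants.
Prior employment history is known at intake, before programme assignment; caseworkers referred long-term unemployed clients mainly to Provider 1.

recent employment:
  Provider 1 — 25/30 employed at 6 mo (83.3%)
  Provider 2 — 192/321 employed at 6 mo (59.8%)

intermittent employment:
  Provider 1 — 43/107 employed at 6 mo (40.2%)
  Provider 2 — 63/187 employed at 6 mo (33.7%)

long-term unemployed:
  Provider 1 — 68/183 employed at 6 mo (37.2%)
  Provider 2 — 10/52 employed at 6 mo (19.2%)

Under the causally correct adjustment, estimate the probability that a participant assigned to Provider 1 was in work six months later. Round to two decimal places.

0.57

Nothing the programme does changes prior employment history; the imbalance is an allocation artefact. With prior employment history also predicting the outcome, the pooled figure is confounded, and the within-stratum comparison is the causal one.
Standardising Provider 1 to the population prior employment history mix: 0.399·25/30 + 0.334·43/107 + 0.267·68/183 = 0.566.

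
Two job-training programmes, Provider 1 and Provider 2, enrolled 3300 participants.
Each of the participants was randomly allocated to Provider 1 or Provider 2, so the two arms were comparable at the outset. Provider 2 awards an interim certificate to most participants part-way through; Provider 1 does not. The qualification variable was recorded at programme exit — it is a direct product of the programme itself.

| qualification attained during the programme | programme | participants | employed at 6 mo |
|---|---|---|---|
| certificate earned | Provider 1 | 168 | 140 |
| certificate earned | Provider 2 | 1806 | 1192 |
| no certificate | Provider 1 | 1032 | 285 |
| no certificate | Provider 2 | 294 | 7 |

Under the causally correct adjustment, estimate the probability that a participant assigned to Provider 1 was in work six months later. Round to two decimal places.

The stratified and pooled comparisons disagree (Provider 1 wins within each qualification attained during the programme; Provider 2 wins overall), so the answer turns on the causal role of qualification attained during the programme.
Qualification attained during the programme lies on the pathway programme → qualification attained during the programme → outcome, so adjusting for it blocks the indirect effect. For the total causal effect of programme, use the unadjusted pooled rates.
So P(outcome | do(Provider 1)) is just the pooled rate for Provider 1: 425/1200 = 0.354.

0.35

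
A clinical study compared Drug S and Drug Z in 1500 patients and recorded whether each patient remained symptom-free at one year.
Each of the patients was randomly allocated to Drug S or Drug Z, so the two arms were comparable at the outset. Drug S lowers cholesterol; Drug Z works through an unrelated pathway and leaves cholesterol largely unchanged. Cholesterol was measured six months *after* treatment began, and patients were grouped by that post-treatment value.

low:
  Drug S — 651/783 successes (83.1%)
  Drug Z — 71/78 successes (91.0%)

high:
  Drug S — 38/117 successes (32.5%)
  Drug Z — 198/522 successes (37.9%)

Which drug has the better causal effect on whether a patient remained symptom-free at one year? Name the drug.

Drug S

The stratified and pooled comparisons disagree (Drug Z wins within each cholesterol; Drug S wins overall), so the answer turns on the causal role of cholesterol.
Cholesterol is downstream of the drug. One should not condition on a consequence of treatment, so the overall rates are the right comparison.
Pooled: Drug S 76.6% vs Drug Z 44.8%; Drug S is higher overall.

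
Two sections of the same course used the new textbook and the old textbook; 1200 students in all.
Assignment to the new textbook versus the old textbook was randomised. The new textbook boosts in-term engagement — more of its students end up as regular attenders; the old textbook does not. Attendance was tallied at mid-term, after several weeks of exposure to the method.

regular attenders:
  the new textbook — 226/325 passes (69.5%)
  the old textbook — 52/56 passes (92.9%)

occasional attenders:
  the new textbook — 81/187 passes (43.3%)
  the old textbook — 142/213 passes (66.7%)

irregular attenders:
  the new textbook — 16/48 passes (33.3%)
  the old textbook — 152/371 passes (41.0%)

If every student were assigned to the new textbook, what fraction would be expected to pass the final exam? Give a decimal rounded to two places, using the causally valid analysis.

The stratified and pooled comparisons disagree (the old textbook wins within each mid-term attendance; the new textbook wins overall), so the answer turns on the causal role of mid-term attendance.
Mid-term attendance lies on the pathway teaching method → mid-term attendance → outcome, so adjusting for it blocks the indirect effect. For the total causal effect of teaching method, use the unadjusted pooled rates.
So P(outcome | do(the new textbook)) is just the pooled rate for the new textbook: 323/560 = 0.577.

0.58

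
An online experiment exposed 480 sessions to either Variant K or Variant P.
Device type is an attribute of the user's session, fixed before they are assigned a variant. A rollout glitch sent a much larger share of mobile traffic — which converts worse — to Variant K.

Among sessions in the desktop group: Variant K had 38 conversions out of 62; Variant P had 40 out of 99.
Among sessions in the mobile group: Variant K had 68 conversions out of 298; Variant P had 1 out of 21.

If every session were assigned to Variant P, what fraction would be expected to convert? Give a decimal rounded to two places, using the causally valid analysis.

0.17

The stratified and pooled comparisons disagree (Variant K wins within each device type; Variant P wins overall), so the answer turns on the causal role of device type.
Since device type is a pre-existing factor (not a product of the variant) and it affects the outcome on its own, it is a confounder. The stratified rates, not the pooled rate, identify the causal effect.
Standardising Variant P to the population device type mix: 0.335·40/99 + 0.665·1/21 = 0.167.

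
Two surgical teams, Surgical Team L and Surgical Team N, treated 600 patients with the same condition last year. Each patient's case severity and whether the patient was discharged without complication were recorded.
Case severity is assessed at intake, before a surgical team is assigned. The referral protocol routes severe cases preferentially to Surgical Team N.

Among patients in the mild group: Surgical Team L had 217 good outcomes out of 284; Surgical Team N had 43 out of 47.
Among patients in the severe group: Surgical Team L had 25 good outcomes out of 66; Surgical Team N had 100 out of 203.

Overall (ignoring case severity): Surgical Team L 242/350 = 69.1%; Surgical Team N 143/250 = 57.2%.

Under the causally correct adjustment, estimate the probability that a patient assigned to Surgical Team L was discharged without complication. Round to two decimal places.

Here case severity is a common cause — it drives both which surgical team a case falls under and the outcome. The crude comparison mixes populations; the stratum-specific rates are the causally relevant ones.
Standardising Surgical Team L to the population case severity mix: 0.552·217/284 + 0.448·25/66 = 0.591.

0.59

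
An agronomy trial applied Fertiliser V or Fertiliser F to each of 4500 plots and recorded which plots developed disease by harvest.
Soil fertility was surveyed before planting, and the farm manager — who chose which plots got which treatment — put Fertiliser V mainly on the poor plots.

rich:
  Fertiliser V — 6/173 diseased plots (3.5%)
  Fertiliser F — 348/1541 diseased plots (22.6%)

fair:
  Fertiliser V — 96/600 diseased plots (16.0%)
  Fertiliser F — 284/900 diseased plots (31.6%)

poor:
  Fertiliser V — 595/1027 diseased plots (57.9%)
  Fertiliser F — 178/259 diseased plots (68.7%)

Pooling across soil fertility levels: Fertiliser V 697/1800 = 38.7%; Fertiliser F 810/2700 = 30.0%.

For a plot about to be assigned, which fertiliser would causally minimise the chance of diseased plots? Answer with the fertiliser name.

Fertiliser V

Soil fertility satisfies the back-door criterion: it is not a descendant of the fertiliser, and it blocks the spurious path from fertiliser to outcome. Adjusting for it (i.e., using the within-soil fertility rates) gives the causal effect.
Within each level — rich: 3.5% vs 22.6%; fair: 16.0% vs 31.6%; poor: 57.9% vs 68.7% — Fertiliser V is lower every time.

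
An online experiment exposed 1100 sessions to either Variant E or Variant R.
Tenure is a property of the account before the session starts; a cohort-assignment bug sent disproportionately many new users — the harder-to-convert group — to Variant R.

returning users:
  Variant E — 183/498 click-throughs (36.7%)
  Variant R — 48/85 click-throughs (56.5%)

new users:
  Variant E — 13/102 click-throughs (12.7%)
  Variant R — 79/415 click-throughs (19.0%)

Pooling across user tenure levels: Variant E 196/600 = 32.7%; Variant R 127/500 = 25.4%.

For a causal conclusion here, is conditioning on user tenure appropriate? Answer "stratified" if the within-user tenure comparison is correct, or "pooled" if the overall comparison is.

Within every user tenure level Variant R has the higher rate, yet pooled Variant E does — Simpson's reversal.
Here user tenure is a common cause — it drives both which variant a case falls under and the outcome. The crude comparison mixes populations; the stratum-specific rates are the causally relevant ones.
Within each level — returning users: 36.7% vs 56.5%; new users: 12.7% vs 19.0% — Variant R is higher every time.

stratified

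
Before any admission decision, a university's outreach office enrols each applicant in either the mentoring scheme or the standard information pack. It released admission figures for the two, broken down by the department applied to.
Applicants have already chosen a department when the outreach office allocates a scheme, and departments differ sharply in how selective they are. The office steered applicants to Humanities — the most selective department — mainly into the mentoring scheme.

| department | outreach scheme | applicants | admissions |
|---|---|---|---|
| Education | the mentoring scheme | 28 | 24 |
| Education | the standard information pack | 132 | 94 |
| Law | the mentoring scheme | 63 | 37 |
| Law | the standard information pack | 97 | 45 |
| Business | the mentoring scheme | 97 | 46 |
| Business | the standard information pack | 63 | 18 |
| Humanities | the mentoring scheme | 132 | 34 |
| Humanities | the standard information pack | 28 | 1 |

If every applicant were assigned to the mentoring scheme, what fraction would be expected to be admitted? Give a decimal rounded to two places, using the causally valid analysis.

Nothing the outreach scheme does changes department; the imbalance is an allocation artefact. With department also predicting the outcome, the pooled figure is confounded, and the within-stratum comparison is the causal one.
Standardising the mentoring scheme to the population department mix: 0.250·24/28 + 0.250·37/63 + 0.250·46/97 + 0.250·34/132 = 0.544.

0.54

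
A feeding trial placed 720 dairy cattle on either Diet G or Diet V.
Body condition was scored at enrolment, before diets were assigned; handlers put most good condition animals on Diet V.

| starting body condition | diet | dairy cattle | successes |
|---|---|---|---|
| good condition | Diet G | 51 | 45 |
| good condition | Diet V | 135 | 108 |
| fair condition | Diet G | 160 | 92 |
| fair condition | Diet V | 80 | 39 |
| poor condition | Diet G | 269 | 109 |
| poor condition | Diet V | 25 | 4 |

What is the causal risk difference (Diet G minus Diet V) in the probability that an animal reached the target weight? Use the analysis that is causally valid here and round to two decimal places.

+0.15

Within every starting body condition level Diet G has the higher rate, yet pooled Diet V does — Simpson's reversal.
Since starting body condition is a pre-existing factor (not a product of the diet) and it affects the outcome on its own, it is a confounder. The stratified rates, not the pooled rate, identify the causal effect.
Adjusting over the population distribution of starting body condition: 0.258·(0.882−0.800) + 0.333·(0.575−0.487) + 0.408·(0.405−0.160) = +0.151.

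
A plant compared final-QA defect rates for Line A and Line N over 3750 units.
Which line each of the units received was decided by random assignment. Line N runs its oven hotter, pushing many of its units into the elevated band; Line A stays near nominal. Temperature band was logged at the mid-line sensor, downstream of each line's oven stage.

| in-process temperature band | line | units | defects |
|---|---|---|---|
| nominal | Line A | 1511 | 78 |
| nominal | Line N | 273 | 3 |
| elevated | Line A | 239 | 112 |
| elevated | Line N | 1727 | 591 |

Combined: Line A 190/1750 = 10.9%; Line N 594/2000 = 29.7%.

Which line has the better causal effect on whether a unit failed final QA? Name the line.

Within every in-process temperature band level Line N has the lower rate, yet pooled Line A does — Simpson's reversal.
In-process temperature band is recorded after the line and is itself shifted by it — it sits on the causal path from line to outcome. Conditioning on a mediator would strip out part of the effect we want; the pooled comparison gives the total causal effect.
Pooled: Line A 10.9% vs Line N 29.7%; Line A is lower overall.

Line A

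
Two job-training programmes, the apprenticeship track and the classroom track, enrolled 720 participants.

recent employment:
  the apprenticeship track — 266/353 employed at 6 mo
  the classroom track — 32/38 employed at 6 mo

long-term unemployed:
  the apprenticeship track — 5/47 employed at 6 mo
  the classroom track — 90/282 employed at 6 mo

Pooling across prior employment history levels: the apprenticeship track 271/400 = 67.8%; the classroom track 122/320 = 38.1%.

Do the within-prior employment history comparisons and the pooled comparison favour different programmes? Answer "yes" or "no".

yes

Within each prior employment history level (recent employment 75.4% vs 84.2%; long-term unemployed 10.6% vs 31.9%), the classroom track has the higher rate every time. Pooled: 67.8% vs 38.1% — the apprenticeship track has the higher rate overall. The two comparisons disagree.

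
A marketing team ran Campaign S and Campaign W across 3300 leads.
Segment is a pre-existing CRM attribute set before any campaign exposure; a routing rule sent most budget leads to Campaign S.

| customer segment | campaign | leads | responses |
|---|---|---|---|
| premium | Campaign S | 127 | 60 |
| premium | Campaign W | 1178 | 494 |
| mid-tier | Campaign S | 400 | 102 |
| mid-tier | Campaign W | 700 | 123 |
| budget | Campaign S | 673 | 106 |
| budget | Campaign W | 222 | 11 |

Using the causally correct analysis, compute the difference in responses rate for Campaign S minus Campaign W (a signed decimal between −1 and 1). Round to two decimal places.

+0.08

Customer segment is set before the campaign has any effect — it is not caused by the campaign — and it independently drives the outcome. That makes it a confounder, so the causal comparison is within customer segment levels.
Adjusting over the population distribution of customer segment: 0.395·(0.472−0.419) + 0.333·(0.255−0.176) + 0.271·(0.158−0.050) = +0.077.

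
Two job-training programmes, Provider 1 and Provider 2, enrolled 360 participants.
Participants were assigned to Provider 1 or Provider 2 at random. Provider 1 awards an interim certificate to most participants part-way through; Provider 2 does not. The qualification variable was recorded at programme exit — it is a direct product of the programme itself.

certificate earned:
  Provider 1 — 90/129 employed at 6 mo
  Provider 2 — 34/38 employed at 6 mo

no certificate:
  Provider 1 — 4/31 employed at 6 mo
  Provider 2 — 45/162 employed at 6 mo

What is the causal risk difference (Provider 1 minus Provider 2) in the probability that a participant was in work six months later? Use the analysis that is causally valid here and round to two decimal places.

The qualification attained during the programme-specific comparison favours Provider 2 throughout, but the pooled figures favour Provider 1. The question is whether to condition on qualification attained during the programme.
Qualification attained during the programme is recorded after the programme and is itself shifted by it — it sits on the causal path from programme to outcome. Conditioning on a mediator would strip out part of the effect we want; the pooled comparison gives the total causal effect.
The causal difference is the pooled difference: 0.588 − 0.395 = +0.193.

+0.19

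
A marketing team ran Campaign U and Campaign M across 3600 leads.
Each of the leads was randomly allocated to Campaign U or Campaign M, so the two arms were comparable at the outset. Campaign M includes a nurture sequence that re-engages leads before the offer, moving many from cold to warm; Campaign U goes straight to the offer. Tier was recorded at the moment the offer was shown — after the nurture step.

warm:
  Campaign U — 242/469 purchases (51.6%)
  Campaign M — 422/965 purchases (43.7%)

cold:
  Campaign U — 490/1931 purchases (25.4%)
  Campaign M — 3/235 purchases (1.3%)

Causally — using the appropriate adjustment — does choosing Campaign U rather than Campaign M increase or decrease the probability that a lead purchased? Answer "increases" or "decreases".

decreases

The distribution of engagement tier is itself part of what the campaign does — it is an intermediate outcome. Holding it fixed would remove that part of the effect; the total effect is the pooled difference.
Pooled: Campaign U 30.5% vs Campaign M 35.4%; Campaign M is higher overall.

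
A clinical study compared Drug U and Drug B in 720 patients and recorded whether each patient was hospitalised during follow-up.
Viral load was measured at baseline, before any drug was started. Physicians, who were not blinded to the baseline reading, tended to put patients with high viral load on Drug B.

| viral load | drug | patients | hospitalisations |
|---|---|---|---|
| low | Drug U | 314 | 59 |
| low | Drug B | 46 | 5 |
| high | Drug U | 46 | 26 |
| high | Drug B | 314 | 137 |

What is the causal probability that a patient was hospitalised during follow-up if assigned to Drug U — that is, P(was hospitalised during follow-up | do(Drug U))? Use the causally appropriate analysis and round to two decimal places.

0.38

Within every viral load level Drug B has the lower rate, yet pooled Drug U does — Simpson's reversal.
Viral load satisfies the back-door criterion: it is not a descendant of the drug, and it blocks the spurious path from drug to outcome. Adjusting for it (i.e., using the within-viral load rates) gives the causal effect.
Standardising Drug U to the population viral load mix: 0.500·59/314 + 0.500·26/46 = 0.377.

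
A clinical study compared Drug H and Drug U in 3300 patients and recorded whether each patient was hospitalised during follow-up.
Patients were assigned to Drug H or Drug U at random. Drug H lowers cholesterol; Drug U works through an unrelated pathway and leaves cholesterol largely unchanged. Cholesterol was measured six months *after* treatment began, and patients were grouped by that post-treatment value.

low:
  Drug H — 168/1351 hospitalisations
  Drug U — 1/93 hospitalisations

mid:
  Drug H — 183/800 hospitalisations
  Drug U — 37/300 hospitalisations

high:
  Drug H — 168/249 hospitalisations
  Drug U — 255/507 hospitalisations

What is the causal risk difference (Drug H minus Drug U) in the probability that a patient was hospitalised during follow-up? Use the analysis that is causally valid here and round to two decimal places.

Cholesterol is downstream of the drug. One should not condition on a consequence of treatment, so the overall rates are the right comparison.
The causal difference is the pooled difference: 0.216 − 0.326 = -0.109.

-0.11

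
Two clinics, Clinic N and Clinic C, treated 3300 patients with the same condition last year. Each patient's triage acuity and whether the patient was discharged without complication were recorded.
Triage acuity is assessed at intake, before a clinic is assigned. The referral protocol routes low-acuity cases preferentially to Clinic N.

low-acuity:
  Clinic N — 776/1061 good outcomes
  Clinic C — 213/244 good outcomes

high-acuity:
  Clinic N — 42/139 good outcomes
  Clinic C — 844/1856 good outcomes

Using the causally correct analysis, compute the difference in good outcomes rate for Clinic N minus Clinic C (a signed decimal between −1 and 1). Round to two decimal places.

-0.15

The imbalance in triage acuity arose from how patients were allocated, not from anything the clinic did; and triage acuity independently affects the outcome. The pooled gap is confounded — condition on triage acuity.
Adjusting over the population distribution of triage acuity: 0.395·(0.731−0.873) + 0.605·(0.302−0.455) = -0.148.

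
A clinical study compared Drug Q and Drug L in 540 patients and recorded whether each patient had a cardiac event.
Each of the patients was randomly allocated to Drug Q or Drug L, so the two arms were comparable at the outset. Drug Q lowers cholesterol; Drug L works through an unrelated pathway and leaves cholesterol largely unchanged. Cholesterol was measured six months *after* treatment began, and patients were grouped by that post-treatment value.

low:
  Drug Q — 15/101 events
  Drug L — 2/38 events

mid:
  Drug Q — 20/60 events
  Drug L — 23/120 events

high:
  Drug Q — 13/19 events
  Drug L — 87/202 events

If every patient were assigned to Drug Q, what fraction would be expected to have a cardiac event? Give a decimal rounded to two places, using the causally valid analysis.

0.27

The stratified and pooled comparisons disagree (Drug L wins within each cholesterol; Drug Q wins overall), so the answer turns on the causal role of cholesterol.
Cholesterol lies on the pathway drug → cholesterol → outcome, so adjusting for it blocks the indirect effect. For the total causal effect of drug, use the unadjusted pooled rates.
So P(outcome | do(Drug Q)) is just the pooled rate for Drug Q: 48/180 = 0.267.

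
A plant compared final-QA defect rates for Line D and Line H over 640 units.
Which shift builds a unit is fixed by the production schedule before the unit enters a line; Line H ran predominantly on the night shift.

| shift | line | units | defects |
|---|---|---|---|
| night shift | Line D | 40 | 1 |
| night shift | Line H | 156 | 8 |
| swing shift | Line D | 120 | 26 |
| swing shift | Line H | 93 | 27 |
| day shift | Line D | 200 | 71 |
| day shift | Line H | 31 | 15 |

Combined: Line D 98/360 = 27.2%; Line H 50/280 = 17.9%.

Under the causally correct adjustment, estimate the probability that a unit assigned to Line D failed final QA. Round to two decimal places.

The imbalance in shift arose from how units were allocated, not from anything the line did; and shift independently affects the outcome. The pooled gap is confounded — condition on shift.
Standardising Line D to the population shift mix: 0.306·1/40 + 0.333·26/120 + 0.361·71/200 = 0.208.

0.21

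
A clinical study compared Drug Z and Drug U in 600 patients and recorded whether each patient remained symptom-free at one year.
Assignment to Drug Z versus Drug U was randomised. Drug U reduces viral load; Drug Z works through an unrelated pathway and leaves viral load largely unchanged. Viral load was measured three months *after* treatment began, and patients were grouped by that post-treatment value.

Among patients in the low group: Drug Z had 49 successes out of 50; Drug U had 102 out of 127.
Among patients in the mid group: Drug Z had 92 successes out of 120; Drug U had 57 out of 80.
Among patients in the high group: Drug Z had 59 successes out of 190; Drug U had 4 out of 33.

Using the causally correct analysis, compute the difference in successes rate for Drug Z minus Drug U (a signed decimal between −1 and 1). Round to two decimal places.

Viral load is downstream of the drug. One should not condition on a consequence of treatment, so the overall rates are the right comparison.
The causal difference is the pooled difference: 0.556 − 0.679 = -0.124.

-0.12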